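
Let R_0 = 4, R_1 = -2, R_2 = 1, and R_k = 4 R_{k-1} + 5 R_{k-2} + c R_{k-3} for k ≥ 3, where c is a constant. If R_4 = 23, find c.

R_3 = -6 + 4c
R_4 = -19 + 14c
So -19 + 14c = 23, giving c = 3.

3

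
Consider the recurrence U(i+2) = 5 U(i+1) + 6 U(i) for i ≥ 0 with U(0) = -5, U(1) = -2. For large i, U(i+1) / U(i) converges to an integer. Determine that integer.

The characteristic equation is r^2 - 5r - 6 = 0, which factors as (r - 6)(r + 1) = 0.
So the roots are 6 and -1. Since |6| > |-1| and the coefficient of 6^i is non-zero, the ratio tends to 6.

6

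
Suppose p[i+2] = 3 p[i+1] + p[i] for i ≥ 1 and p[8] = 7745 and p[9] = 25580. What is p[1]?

Rearranging, p[i-2] = p[i] - 3 p[i-1].
p[7] = 25580 - 3(7745) = 2345
p[6] = 7745 - 3(2345) = 710
p[5] = 2345 - 3(710) = 215
p[4] = 710 - 3(215) = 65
p[3] = 215 - 3(65) = 20
p[2] = 65 - 3(20) = 5
p[1] = 20 - 3(5) = 5

5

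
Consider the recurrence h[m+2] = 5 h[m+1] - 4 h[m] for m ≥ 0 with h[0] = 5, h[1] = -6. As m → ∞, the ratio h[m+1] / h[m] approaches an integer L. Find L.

4

The characteristic equation is r^2 - 5r + 4 = 0, which factors as (r - 4)(r - 1) = 0.
So the roots are 4 and 1. Since |4| > |1| and the coefficient of 4^m is non-zero, the ratio tends to 4.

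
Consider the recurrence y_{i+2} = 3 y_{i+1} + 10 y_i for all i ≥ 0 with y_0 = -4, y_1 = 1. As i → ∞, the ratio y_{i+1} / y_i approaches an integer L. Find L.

The characteristic equation is r^2 - 3r - 10 = 0, which factors as (r - 5)(r + 2) = 0.
So the roots are 5 and -2. Since |5| > |-2| and the coefficient of 5^i is non-zero, the ratio tends to 5.

5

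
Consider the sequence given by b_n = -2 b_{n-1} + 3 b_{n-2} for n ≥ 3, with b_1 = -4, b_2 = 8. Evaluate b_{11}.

b_3 = -2·8 + 3·(-4) = -28
b_4 = -2·(-28) + 3·8 = 80
b_5 = -2·80 + 3·(-28) = -244
b_6 = -2·(-244) + 3·80 = 728
b_7 = -2·728 + 3·(-244) = -2188
b_8 = -2·(-2188) + 3·728 = 6560
b_9 = -2·6560 + 3·(-2188) = -19684
b_{10} = -2·(-19684) + 3·6560 = 59048
b_{11} = -2·59048 + 3·(-19684) = -177148

-177148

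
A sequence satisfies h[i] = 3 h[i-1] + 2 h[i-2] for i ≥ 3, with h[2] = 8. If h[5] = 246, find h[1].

-3

Let h[1] = x.
h[3] = 24 + 2x
h[4] = 88 + 6x
h[5] = 312 + 22x
So 312 + 22x = 246, giving x = -3.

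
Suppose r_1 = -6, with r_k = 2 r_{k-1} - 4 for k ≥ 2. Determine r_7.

r_2 = 2·(-6) - 4 = -16
r_3 = 2·(-16) - 4 = -36
r_4 = 2·(-36) - 4 = -76
r_5 = 2·(-76) - 4 = -156
r_6 = 2·(-156) - 4 = -316
r_7 = 2·(-316) - 4 = -636

-636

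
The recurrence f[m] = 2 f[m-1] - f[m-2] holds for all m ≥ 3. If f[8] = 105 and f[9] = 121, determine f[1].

-7

Rearranging, f[m-2] = -(f[m] - 2 f[m-1]).
f[7] = -(121 - 2(105)) = 89
f[6] = -(105 - 2(89)) = 73
f[5] = -(89 - 2(73)) = 57
f[4] = -(73 - 2(57)) = 41
f[3] = -(57 - 2(41)) = 25
f[2] = -(41 - 2(25)) = 9
f[1] = -(25 - 2(9)) = -7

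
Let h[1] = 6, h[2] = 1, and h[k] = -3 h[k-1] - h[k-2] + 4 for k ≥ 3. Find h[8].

825

h[3] = -3·1 - 6 + 4 = -5
h[4] = -3·(-5) - 1 + 4 = 18
h[5] = -3·18 - (-5) + 4 = -45
h[6] = -3·(-45) - 18 + 4 = 121
h[7] = -3·121 - (-45) + 4 = -314
h[8] = -3·(-314) - 121 + 4 = 825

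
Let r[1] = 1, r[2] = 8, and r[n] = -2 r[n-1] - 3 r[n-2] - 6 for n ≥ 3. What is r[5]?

29

r[3] = -2·8 - 3·1 - 6 = -25
r[4] = -2·(-25) - 3·8 - 6 = 20
r[5] = -2·20 - 3·(-25) - 6 = 29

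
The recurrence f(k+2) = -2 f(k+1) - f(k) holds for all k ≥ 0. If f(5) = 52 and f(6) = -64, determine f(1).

Rearranging, f(k-2) = -(f(k) + 2 f(k-1)).
f(4) = -(-64 + 2·52) = -40
f(3) = -(52 + 2·(-40)) = 28
f(2) = -(-40 + 2·28) = -16
f(1) = -(28 + 2·(-16)) = 4

4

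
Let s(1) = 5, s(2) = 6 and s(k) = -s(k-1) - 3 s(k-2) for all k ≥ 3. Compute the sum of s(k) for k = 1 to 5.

s(3) = -6 - 3·5 = -21
s(4) = -(-21) - 3·6 = 3
s(5) = -3 - 3·(-21) = 60
Sum = 5 + 6 + (-21) + 3 + 60 = 53

53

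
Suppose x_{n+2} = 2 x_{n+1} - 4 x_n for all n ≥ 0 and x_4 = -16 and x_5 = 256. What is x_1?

Rearranging, x_{n-2} = (x_n - 2 x_{n-1}) / -4.
x_3 = (256 - 2(-16)) / -4 = 288/-4 = -72
x_2 = (-16 - 2(-72)) / -4 = 128/-4 = -32
x_1 = (-72 - 2(-32)) / -4 = -8/-4 = 2

2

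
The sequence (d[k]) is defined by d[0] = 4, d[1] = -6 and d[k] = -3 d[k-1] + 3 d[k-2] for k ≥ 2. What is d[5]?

-1566

d[2] = -3(-6) + 3(4) = 30
d[3] = -3(30) + 3(-6) = -108
d[4] = -3(-108) + 3(30) = 414
d[5] = -3(414) + 3(-108) = -1566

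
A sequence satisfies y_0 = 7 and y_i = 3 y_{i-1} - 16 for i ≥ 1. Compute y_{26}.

The fixed point is -16/(1 - 3) = 8, so y_i - 8 = 3(y_{i-1} - 8).
Hence y_i = -1·3^i + 8.
y_{26} = -1·3^{26} + 8 = -1·2541865828329 + 8 = -2541865828321.

-2541865828321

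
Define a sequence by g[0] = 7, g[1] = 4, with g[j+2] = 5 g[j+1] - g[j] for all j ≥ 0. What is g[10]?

3532468

g[2] = 5·4 - 7 = 13
g[3] = 5·13 - 4 = 61
g[4] = 5·61 - 13 = 292
g[5] = 5·292 - 61 = 1399
g[6] = 5·1399 - 292 = 6703
g[7] = 5·6703 - 1399 = 32116
g[8] = 5·32116 - 6703 = 153877
g[9] = 5·153877 - 32116 = 737269
g[10] = 5·737269 - 153877 = 3532468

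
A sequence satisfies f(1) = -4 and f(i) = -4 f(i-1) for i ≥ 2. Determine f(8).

f(2) = -4(-4) = 16
f(3) = -4(16) = -64
f(4) = -4(-64) = 256
f(5) = -4(256) = -1024
f(6) = -4(-1024) = 4096
f(7) = -4(4096) = -16384
f(8) = -4(-16384) = 65536

65536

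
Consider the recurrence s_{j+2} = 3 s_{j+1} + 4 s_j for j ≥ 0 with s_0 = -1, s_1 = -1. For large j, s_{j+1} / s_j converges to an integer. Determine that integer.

The characteristic equation is r^2 - 3r - 4 = 0, which factors as (r - 4)(r + 1) = 0.
So the roots are 4 and -1. Since |4| > |-1| and the coefficient of 4^j is non-zero, the ratio tends to 4.

4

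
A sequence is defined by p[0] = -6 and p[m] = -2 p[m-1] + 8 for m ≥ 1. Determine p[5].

280

p[1] = -2*(-6) + 8 = 20
p[2] = -2*20 + 8 = -32
p[3] = -2*(-32) + 8 = 72
p[4] = -2*72 + 8 = -136
p[5] = -2*(-136) + 8 = 280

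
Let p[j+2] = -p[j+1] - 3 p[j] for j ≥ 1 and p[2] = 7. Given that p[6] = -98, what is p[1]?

Let p[1] = y.
p[3] = -7 - 3y
p[4] = -14 + 3y
p[5] = 35 + 6y
p[6] = 7 - 15y
So 7 - 15y = -98, giving y = 7.

7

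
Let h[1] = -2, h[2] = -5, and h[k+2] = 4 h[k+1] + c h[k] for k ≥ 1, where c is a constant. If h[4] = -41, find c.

h[3] = -20 - 2c
h[4] = -80 - 13c
So -80 - 13c = -41, giving c = -3.

-3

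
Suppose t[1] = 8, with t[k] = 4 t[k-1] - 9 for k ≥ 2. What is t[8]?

t[2] = 4·8 - 9 = 23
t[3] = 4·23 - 9 = 83
t[4] = 4·83 - 9 = 323
t[5] = 4·323 - 9 = 1283
t[6] = 4·1283 - 9 = 5123
t[7] = 4·5123 - 9 = 20483
t[8] = 4·20483 - 9 = 81923

81923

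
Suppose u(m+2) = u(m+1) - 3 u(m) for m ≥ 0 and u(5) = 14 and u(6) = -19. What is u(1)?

-1

Rearranging, u(m-2) = (u(m) - u(m-1)) / -3.
u(4) = (-19 - 14) / -3 = -33/-3 = 11
u(3) = (14 - 11) / -3 = 3/-3 = -1
u(2) = (11 - (-1)) / -3 = 12/-3 = -4
u(1) = (-1 - (-4)) / -3 = 3/-3 = -1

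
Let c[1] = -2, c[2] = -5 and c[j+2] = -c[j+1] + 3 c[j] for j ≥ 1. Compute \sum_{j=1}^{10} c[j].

-958

c[3] = -(-5) + 3·(-2) = -1
c[4] = -(-1) + 3·(-5) = -14
c[5] = -(-14) + 3·(-1) = 11
c[6] = -11 + 3·(-14) = -53
c[7] = -(-53) + 3·11 = 86
c[8] = -86 + 3·(-53) = -245
c[9] = -(-245) + 3·86 = 503
c[10] = -503 + 3·(-245) = -1238
Sum = (-2) + (-5) + (-1) + (-14) + 11 + (-53) + 86 + (-245) + 503 + (-1238) = -958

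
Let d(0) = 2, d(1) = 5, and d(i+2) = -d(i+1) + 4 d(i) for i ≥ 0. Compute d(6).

-93

d(2) = -5 + 4(2) = 3
d(3) = -3 + 4(5) = 17
d(4) = -17 + 4(3) = -5
d(5) = -(-5) + 4(17) = 73
d(6) = -73 + 4(-5) = -93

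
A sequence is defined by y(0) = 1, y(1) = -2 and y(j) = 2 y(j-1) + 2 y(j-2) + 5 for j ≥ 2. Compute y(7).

529

y(2) = 2*(-2) + 2*1 + 5 = 3
y(3) = 2*3 + 2*(-2) + 5 = 7
y(4) = 2*7 + 2*3 + 5 = 25
y(5) = 2*25 + 2*7 + 5 = 69
y(6) = 2*69 + 2*25 + 5 = 193
y(7) = 2*193 + 2*69 + 5 = 529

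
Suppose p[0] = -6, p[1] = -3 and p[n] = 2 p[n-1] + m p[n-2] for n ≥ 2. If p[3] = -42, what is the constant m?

p[2] = -6 - 6m
p[3] = -12 - 15m
So -12 - 15m = -42, giving m = 2.

2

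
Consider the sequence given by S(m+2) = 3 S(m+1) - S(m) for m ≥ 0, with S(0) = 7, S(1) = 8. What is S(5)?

S(2) = 3(8) - 7 = 17
S(3) = 3(17) - 8 = 43
S(4) = 3(43) - 17 = 112
S(5) = 3(112) - 43 = 293

293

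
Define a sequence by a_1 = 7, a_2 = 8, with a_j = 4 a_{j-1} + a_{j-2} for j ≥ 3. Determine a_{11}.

a_3 = 4·8 + 7 = 39
a_4 = 4·39 + 8 = 164
a_5 = 4·164 + 39 = 695
a_6 = 4·695 + 164 = 2944
a_7 = 4·2944 + 695 = 12471
a_8 = 4·12471 + 2944 = 52828
a_9 = 4·52828 + 12471 = 223783
a_{10} = 4·223783 + 52828 = 947960
a_{11} = 4·947960 + 223783 = 4015623

4015623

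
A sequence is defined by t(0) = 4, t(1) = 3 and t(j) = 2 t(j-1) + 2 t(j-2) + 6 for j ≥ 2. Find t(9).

22990

t(2) = 2·3 + 2·4 + 6 = 20
t(3) = 2·20 + 2·3 + 6 = 52
t(4) = 2·52 + 2·20 + 6 = 150
t(5) = 2·150 + 2·52 + 6 = 410
t(6) = 2·410 + 2·150 + 6 = 1126
t(7) = 2·1126 + 2·410 + 6 = 3078
t(8) = 2·3078 + 2·1126 + 6 = 8414
t(9) = 2·8414 + 2·3078 + 6 = 22990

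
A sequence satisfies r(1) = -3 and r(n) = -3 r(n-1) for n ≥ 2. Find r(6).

r(2) = -3*(-3) = 9
r(3) = -3*9 = -27
r(4) = -3*(-27) = 81
r(5) = -3*81 = -243
r(6) = -3*(-243) = 729

729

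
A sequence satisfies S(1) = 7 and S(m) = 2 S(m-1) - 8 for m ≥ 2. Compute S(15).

-16376

The fixed point is -8/(1 - 2) = 8, so S(m) - 8 = 2(S(m-1) - 8).
Hence S(m) = -1·2^{m-1} + 8.
S(15) = -1·2^{14} + 8 = -1·16384 + 8 = -16376.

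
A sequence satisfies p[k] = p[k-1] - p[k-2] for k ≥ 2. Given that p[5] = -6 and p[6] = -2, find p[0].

Rearranging, p[k-2] = -(p[k] - p[k-1]).
p[4] = -(-2 - (-6)) = -4
p[3] = -(-6 - (-4)) = 2
p[2] = -(-4 - 2) = 6
p[1] = -(2 - 6) = 4
p[0] = -(6 - 4) = -2

-2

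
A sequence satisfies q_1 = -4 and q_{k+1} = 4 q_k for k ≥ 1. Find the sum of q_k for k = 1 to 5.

q_2 = 4·(-4) = -16
q_3 = 4·(-16) = -64
q_4 = 4·(-64) = -256
q_5 = 4·(-256) = -1024
Sum = (-4) + (-16) + (-64) + (-256) + (-1024) = -1364

-1364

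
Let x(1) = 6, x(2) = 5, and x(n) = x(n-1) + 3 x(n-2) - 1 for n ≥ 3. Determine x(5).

x(3) = 5 + 3·6 - 1 = 22
x(4) = 22 + 3·5 - 1 = 36
x(5) = 36 + 3·22 - 1 = 101

101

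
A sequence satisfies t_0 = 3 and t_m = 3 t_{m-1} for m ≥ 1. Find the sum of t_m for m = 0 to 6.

3279

t_1 = 3*3 = 9
t_2 = 3*9 = 27
t_3 = 3*27 = 81
t_4 = 3*81 = 243
t_5 = 3*243 = 729
t_6 = 3*729 = 2187
Sum = 3 + 9 + 27 + 81 + 243 + 729 + 2187 = 3279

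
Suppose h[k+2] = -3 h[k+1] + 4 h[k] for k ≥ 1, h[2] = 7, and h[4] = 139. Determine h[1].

Let h[1] = y.
h[3] = -21 + 4y
h[4] = 91 - 12y
So 91 - 12y = 139, giving y = -4.

-4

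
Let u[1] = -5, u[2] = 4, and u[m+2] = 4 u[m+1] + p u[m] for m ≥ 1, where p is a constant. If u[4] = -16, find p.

u[3] = 16 - 5p
u[4] = 64 - 16p
So 64 - 16p = -16, giving p = 5.

5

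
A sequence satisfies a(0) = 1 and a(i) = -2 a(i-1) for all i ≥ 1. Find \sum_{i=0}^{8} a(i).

a(1) = -2(1) = -2
a(2) = -2(-2) = 4
a(3) = -2(4) = -8
a(4) = -2(-8) = 16
a(5) = -2(16) = -32
a(6) = -2(-32) = 64
a(7) = -2(64) = -128
a(8) = -2(-128) = 256
Sum = 1 + (-2) + 4 + (-8) + 16 + (-32) + 64 + (-128) + 256 = 171

171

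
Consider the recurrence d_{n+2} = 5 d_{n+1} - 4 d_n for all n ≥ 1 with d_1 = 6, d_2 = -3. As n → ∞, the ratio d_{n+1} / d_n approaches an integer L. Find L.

4

The characteristic equation is r^2 - 5r + 4 = 0, which factors as (r - 4)(r - 1) = 0.
So the roots are 4 and 1. Since |4| > |1| and the coefficient of 4^n is non-zero, the ratio tends to 4.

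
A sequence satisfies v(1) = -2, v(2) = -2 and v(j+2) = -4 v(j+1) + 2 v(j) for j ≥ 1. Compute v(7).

1744

v(3) = -4*(-2) + 2*(-2) = 4
v(4) = -4*4 + 2*(-2) = -20
v(5) = -4*(-20) + 2*4 = 88
v(6) = -4*88 + 2*(-20) = -392
v(7) = -4*(-392) + 2*88 = 1744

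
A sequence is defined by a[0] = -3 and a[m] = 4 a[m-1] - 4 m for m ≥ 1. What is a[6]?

a[1] = 4·(-3) - 4 = -16
a[2] = 4·(-16) - 8 = -72
a[3] = 4·(-72) - 12 = -300
a[4] = 4·(-300) - 16 = -1216
a[5] = 4·(-1216) - 20 = -4884
a[6] = 4·(-4884) - 24 = -19560

-19560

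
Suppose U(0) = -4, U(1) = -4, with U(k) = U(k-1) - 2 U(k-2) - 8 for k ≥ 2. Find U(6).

-4

U(2) = (-4) - 2(-4) - 8 = -4
U(3) = (-4) - 2(-4) - 8 = -4
U(4) = (-4) - 2(-4) - 8 = -4
U(5) = (-4) - 2(-4) - 8 = -4
U(6) = (-4) - 2(-4) - 8 = -4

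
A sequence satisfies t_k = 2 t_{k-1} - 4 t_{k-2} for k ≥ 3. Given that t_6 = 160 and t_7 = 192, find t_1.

Rearranging, t_{k-2} = (t_k - 2 t_{k-1}) / -4.
t_5 = (192 - 2*160) / -4 = -128/-4 = 32
t_4 = (160 - 2*32) / -4 = 96/-4 = -24
t_3 = (32 - 2*(-24)) / -4 = 80/-4 = -20
t_2 = (-24 - 2*(-20)) / -4 = 16/-4 = -4
t_1 = (-20 - 2*(-4)) / -4 = -12/-4 = 3

3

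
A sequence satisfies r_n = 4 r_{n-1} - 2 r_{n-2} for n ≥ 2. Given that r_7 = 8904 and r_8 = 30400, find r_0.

4

Rearranging, r_{n-2} = (r_n - 4 r_{n-1}) / -2.
r_6 = (30400 - 4*8904) / -2 = -5216/-2 = 2608
r_5 = (8904 - 4*2608) / -2 = -1528/-2 = 764
r_4 = (2608 - 4*764) / -2 = -448/-2 = 224
r_3 = (764 - 4*224) / -2 = -132/-2 = 66
r_2 = (224 - 4*66) / -2 = -40/-2 = 20
r_1 = (66 - 4*20) / -2 = -14/-2 = 7
r_0 = (20 - 4*7) / -2 = -8/-2 = 4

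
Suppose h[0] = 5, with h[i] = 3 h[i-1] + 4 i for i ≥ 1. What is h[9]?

157443

h[1] = 3*5 + 4 = 19
h[2] = 3*19 + 8 = 65
h[3] = 3*65 + 12 = 207
h[4] = 3*207 + 16 = 637
h[5] = 3*637 + 20 = 1931
h[6] = 3*1931 + 24 = 5817
h[7] = 3*5817 + 28 = 17479
h[8] = 3*17479 + 32 = 52469
h[9] = 3*52469 + 36 = 157443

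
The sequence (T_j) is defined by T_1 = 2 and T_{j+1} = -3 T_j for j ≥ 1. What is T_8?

T_2 = -3·2 = -6
T_3 = -3·(-6) = 18
T_4 = -3·18 = -54
T_5 = -3·(-54) = 162
T_6 = -3·162 = -486
T_7 = -3·(-486) = 1458
T_8 = -3·1458 = -4374

-4374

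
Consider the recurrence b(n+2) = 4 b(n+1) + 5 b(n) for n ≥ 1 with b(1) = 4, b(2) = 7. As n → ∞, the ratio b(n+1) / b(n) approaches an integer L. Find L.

5

The characteristic equation is r^2 - 4r - 5 = 0, which factors as (r - 5)(r + 1) = 0.
So the roots are 5 and -1. Since |5| > |-1| and the coefficient of 5^n is non-zero, the ratio tends to 5.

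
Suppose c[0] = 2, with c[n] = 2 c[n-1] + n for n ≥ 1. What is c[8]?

1014

c[1] = 2·2 + 1 = 5
c[2] = 2·5 + 2 = 12
c[3] = 2·12 + 3 = 27
c[4] = 2·27 + 4 = 58
c[5] = 2·58 + 5 = 121
c[6] = 2·121 + 6 = 248
c[7] = 2·248 + 7 = 503
c[8] = 2·503 + 8 = 1014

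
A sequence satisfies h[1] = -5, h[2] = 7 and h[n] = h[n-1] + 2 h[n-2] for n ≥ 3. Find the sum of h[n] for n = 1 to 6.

42

h[3] = 7 + 2·(-5) = -3
h[4] = (-3) + 2·7 = 11
h[5] = 11 + 2·(-3) = 5
h[6] = 5 + 2·11 = 27
Sum = (-5) + 7 + (-3) + 11 + 5 + 27 = 42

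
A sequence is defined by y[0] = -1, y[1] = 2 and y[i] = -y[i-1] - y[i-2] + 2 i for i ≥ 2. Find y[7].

6

y[2] = -2 - (-1) + 4 = 3
y[3] = -3 - 2 + 6 = 1
y[4] = -1 - 3 + 8 = 4
y[5] = -4 - 1 + 10 = 5
y[6] = -5 - 4 + 12 = 3
y[7] = -3 - 5 + 14 = 6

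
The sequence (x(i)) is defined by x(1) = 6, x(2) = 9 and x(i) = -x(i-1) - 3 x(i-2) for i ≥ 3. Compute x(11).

x(3) = -9 - 3*6 = -27
x(4) = -(-27) - 3*9 = 0
x(5) = -0 - 3*(-27) = 81
x(6) = -81 - 3*0 = -81
x(7) = -(-81) - 3*81 = -162
x(8) = -(-162) - 3*(-81) = 405
x(9) = -405 - 3*(-162) = 81
x(10) = -81 - 3*405 = -1296
x(11) = -(-1296) - 3*81 = 1053

1053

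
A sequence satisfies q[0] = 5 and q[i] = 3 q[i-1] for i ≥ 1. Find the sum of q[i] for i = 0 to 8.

49205

q[1] = 3*5 = 15
q[2] = 3*15 = 45
q[3] = 3*45 = 135
q[4] = 3*135 = 405
q[5] = 3*405 = 1215
q[6] = 3*1215 = 3645
q[7] = 3*3645 = 10935
q[8] = 3*10935 = 32805
Sum = 5 + 15 + 45 + 135 + 405 + 1215 + 3645 + 10935 + 32805 = 49205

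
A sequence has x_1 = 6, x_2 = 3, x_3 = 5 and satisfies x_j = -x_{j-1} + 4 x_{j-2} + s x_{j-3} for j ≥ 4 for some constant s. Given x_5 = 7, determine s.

x_4 = 7 + 6s
x_5 = 13 - 3s
So 13 - 3s = 7, giving s = 2.

2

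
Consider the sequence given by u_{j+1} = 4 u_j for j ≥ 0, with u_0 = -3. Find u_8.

-196608

u_1 = 4*(-3) = -12
u_2 = 4*(-12) = -48
u_3 = 4*(-48) = -192
u_4 = 4*(-192) = -768
u_5 = 4*(-768) = -3072
u_6 = 4*(-3072) = -12288
u_7 = 4*(-12288) = -49152
u_8 = 4*(-49152) = -196608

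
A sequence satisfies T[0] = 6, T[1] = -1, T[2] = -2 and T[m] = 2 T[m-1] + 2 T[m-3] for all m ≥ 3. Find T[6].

64

T[3] = 2*(-2) + 2*6 = 8
T[4] = 2*8 + 2*(-1) = 14
T[5] = 2*14 + 2*(-2) = 24
T[6] = 2*24 + 2*8 = 64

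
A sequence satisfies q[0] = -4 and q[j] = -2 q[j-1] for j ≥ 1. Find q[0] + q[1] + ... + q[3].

20

q[1] = -2·(-4) = 8
q[2] = -2·8 = -16
q[3] = -2·(-16) = 32
Sum = (-4) + 8 + (-16) + 32 = 20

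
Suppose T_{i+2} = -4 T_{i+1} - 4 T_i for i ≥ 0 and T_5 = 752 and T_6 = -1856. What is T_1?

Rearranging, T_{i-2} = (T_i + 4 T_{i-1}) / -4.
T_4 = (-1856 + 4·752) / -4 = 1152/-4 = -288
T_3 = (752 + 4·(-288)) / -4 = -400/-4 = 100
T_2 = (-288 + 4·100) / -4 = 112/-4 = -28
T_1 = (100 + 4·(-28)) / -4 = -12/-4 = 3

3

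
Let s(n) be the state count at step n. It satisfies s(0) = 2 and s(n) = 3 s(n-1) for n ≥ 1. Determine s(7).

s(1) = 3·2 = 6
s(2) = 3·6 = 18
s(3) = 3·18 = 54
s(4) = 3·54 = 162
s(5) = 3·162 = 486
s(6) = 3·486 = 1458
s(7) = 3·1458 = 4374

4374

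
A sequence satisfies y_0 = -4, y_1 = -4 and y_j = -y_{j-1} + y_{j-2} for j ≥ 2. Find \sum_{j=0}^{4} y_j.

y_2 = -(-4) + (-4) = 0
y_3 = -0 + (-4) = -4
y_4 = -(-4) + 0 = 4
Sum = (-4) + (-4) + 0 + (-4) + 4 = -8

-8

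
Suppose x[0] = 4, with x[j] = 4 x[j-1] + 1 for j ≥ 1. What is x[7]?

70997

x[1] = 4(4) + 1 = 17
x[2] = 4(17) + 1 = 69
x[3] = 4(69) + 1 = 277
x[4] = 4(277) + 1 = 1109
x[5] = 4(1109) + 1 = 4437
x[6] = 4(4437) + 1 = 17749
x[7] = 4(17749) + 1 = 70997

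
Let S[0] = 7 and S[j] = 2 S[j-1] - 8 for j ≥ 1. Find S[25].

The fixed point is -8/(1 - 2) = 8, so S[j] - 8 = 2(S[j-1] - 8).
Hence S[j] = -1·2^j + 8.
S[25] = -1·2^{25} + 8 = -1·33554432 + 8 = -33554424.

-33554424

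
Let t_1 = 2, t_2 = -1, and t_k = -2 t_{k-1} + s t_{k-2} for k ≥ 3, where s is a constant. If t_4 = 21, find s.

-5

t_3 = 2 + 2s
t_4 = -4 - 5s
So -4 - 5s = 21, giving s = -5.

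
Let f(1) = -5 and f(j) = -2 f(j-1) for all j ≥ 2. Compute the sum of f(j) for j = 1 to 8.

425

f(2) = -2·(-5) = 10
f(3) = -2·10 = -20
f(4) = -2·(-20) = 40
f(5) = -2·40 = -80
f(6) = -2·(-80) = 160
f(7) = -2·160 = -320
f(8) = -2·(-320) = 640
Sum = (-5) + 10 + (-20) + 40 + (-80) + 160 + (-320) + 640 = 425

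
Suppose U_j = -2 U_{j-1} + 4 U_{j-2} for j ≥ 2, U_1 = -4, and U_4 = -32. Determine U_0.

Let U_0 = v.
U_2 = 8 + 4v
U_3 = -32 - 8v
U_4 = 96 + 32v
So 96 + 32v = -32, giving v = -4.

-4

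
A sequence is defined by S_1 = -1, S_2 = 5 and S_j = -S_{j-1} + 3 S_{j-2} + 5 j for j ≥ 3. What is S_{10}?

1366

S_3 = -5 + 3*(-1) + 15 = 7
S_4 = -7 + 3*5 + 20 = 28
S_5 = -28 + 3*7 + 25 = 18
S_6 = -18 + 3*28 + 30 = 96
S_7 = -96 + 3*18 + 35 = -7
S_8 = -(-7) + 3*96 + 40 = 335
S_9 = -335 + 3*(-7) + 45 = -311
S_{10} = -(-311) + 3*335 + 50 = 1366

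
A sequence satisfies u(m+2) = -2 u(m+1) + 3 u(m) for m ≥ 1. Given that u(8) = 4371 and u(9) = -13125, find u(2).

3

Rearranging, u(m-2) = (u(m) + 2 u(m-1)) / 3.
u(7) = (-13125 + 2*4371) / 3 = -4383/3 = -1461
u(6) = (4371 + 2*(-1461)) / 3 = 1449/3 = 483
u(5) = (-1461 + 2*483) / 3 = -495/3 = -165
u(4) = (483 + 2*(-165)) / 3 = 153/3 = 51
u(3) = (-165 + 2*51) / 3 = -63/3 = -21
u(2) = (51 + 2*(-21)) / 3 = 9/3 = 3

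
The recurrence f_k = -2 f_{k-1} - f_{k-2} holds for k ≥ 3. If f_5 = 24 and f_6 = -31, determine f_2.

-3

Rearranging, f_{k-2} = -(f_k + 2 f_{k-1}).
f_4 = -(-31 + 2(24)) = -17
f_3 = -(24 + 2(-17)) = 10
f_2 = -(-17 + 2(10)) = -3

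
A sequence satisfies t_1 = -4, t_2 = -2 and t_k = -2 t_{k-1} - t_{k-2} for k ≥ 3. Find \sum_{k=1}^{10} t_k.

-30

t_3 = -2·(-2) - (-4) = 8
t_4 = -2·8 - (-2) = -14
t_5 = -2·(-14) - 8 = 20
t_6 = -2·20 - (-14) = -26
t_7 = -2·(-26) - 20 = 32
t_8 = -2·32 - (-26) = -38
t_9 = -2·(-38) - 32 = 44
t_{10} = -2·44 - (-38) = -50
Sum = (-4) + (-2) + 8 + (-14) + 20 + (-26) + 32 + (-38) + 44 + (-50) = -30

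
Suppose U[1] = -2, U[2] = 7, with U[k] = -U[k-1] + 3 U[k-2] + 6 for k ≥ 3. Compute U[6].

157

U[3] = -7 + 3·(-2) + 6 = -7
U[4] = -(-7) + 3·7 + 6 = 34
U[5] = -34 + 3·(-7) + 6 = -49
U[6] = -(-49) + 3·34 + 6 = 157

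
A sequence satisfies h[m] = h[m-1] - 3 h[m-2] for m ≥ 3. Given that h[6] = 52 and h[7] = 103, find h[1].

Rearranging, h[m-2] = (h[m] - h[m-1]) / -3.
h[5] = (103 - 52) / -3 = 51/-3 = -17
h[4] = (52 - (-17)) / -3 = 69/-3 = -23
h[3] = (-17 - (-23)) / -3 = 6/-3 = -2
h[2] = (-23 - (-2)) / -3 = -21/-3 = 7
h[1] = (-2 - 7) / -3 = -9/-3 = 3

3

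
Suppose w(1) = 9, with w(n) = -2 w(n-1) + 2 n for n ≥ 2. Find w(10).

-4032

w(2) = -2(9) + 4 = -14
w(3) = -2(-14) + 6 = 34
w(4) = -2(34) + 8 = -60
w(5) = -2(-60) + 10 = 130
w(6) = -2(130) + 12 = -248
w(7) = -2(-248) + 14 = 510
w(8) = -2(510) + 16 = -1004
w(9) = -2(-1004) + 18 = 2026
w(10) = -2(2026) + 20 = -4032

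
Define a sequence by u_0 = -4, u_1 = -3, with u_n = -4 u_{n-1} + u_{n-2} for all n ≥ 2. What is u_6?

2656

u_2 = -4(-3) + (-4) = 8
u_3 = -4(8) + (-3) = -35
u_4 = -4(-35) + 8 = 148
u_5 = -4(148) + (-35) = -627
u_6 = -4(-627) + 148 = 2656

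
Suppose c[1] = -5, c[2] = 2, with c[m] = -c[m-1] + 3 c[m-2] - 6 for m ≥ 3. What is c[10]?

5135

c[3] = -2 + 3(-5) - 6 = -23
c[4] = -(-23) + 3(2) - 6 = 23
c[5] = -23 + 3(-23) - 6 = -98
c[6] = -(-98) + 3(23) - 6 = 161
c[7] = -161 + 3(-98) - 6 = -461
c[8] = -(-461) + 3(161) - 6 = 938
c[9] = -938 + 3(-461) - 6 = -2327
c[10] = -(-2327) + 3(938) - 6 = 5135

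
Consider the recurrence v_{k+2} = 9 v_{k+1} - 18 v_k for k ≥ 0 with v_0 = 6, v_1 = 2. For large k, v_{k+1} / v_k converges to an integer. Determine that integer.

6

The characteristic equation is r^2 - 9r + 18 = 0, which factors as (r - 6)(r - 3) = 0.
So the roots are 6 and 3. Since |6| > |3| and the coefficient of 6^k is non-zero, the ratio tends to 6.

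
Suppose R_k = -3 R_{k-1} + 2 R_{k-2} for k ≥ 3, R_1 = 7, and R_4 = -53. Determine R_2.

-1

Let R_2 = z.
R_3 = 14 - 3z
R_4 = -42 + 11z
So -42 + 11z = -53, giving z = -1.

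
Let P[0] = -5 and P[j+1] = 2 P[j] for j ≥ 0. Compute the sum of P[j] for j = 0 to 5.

P[1] = 2(-5) = -10
P[2] = 2(-10) = -20
P[3] = 2(-20) = -40
P[4] = 2(-40) = -80
P[5] = 2(-80) = -160
Sum = (-5) + (-10) + (-20) + (-40) + (-80) + (-160) = -315

-315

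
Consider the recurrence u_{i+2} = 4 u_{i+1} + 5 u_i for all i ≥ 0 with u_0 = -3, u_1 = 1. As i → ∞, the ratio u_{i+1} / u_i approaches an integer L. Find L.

The characteristic equation is r^2 - 4r - 5 = 0, which factors as (r - 5)(r + 1) = 0.
So the roots are 5 and -1. Since |5| > |-1| and the coefficient of 5^i is non-zero, the ratio tends to 5.

5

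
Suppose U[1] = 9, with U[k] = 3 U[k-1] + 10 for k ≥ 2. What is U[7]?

U[2] = 3*9 + 10 = 37
U[3] = 3*37 + 10 = 121
U[4] = 3*121 + 10 = 373
U[5] = 3*373 + 10 = 1129
U[6] = 3*1129 + 10 = 3397
U[7] = 3*3397 + 10 = 10201

10201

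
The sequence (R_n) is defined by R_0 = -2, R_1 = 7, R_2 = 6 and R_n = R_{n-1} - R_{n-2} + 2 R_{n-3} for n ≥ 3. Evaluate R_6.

7

R_3 = 6 - 7 + 2(-2) = -5
R_4 = (-5) - 6 + 2(7) = 3
R_5 = 3 - (-5) + 2(6) = 20
R_6 = 20 - 3 + 2(-5) = 7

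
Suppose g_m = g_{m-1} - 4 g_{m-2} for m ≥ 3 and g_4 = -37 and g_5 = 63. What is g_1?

7

Rearranging, g_{m-2} = (g_m - g_{m-1}) / -4.
g_3 = (63 - (-37)) / -4 = 100/-4 = -25
g_2 = (-37 - (-25)) / -4 = -12/-4 = 3
g_1 = (-25 - 3) / -4 = -28/-4 = 7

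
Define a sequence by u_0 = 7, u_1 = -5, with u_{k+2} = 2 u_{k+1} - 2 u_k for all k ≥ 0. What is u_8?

112

u_2 = 2·(-5) - 2·7 = -24
u_3 = 2·(-24) - 2·(-5) = -38
u_4 = 2·(-38) - 2·(-24) = -28
u_5 = 2·(-28) - 2·(-38) = 20
u_6 = 2·20 - 2·(-28) = 96
u_7 = 2·96 - 2·20 = 152
u_8 = 2·152 - 2·96 = 112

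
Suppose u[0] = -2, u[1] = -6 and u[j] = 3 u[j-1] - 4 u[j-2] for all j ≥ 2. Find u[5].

90

u[2] = 3*(-6) - 4*(-2) = -10
u[3] = 3*(-10) - 4*(-6) = -6
u[4] = 3*(-6) - 4*(-10) = 22
u[5] = 3*22 - 4*(-6) = 90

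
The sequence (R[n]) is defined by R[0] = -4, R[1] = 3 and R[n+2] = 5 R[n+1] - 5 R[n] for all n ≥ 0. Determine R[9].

R[2] = 5*3 - 5*(-4) = 35
R[3] = 5*35 - 5*3 = 160
R[4] = 5*160 - 5*35 = 625
R[5] = 5*625 - 5*160 = 2325
R[6] = 5*2325 - 5*625 = 8500
R[7] = 5*8500 - 5*2325 = 30875
R[8] = 5*30875 - 5*8500 = 111875
R[9] = 5*111875 - 5*30875 = 405000

405000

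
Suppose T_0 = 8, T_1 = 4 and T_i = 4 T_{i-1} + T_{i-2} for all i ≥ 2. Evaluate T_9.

578308

T_2 = 4(4) + 8 = 24
T_3 = 4(24) + 4 = 100
T_4 = 4(100) + 24 = 424
T_5 = 4(424) + 100 = 1796
T_6 = 4(1796) + 424 = 7608
T_7 = 4(7608) + 1796 = 32228
T_8 = 4(32228) + 7608 = 136520
T_9 = 4(136520) + 32228 = 578308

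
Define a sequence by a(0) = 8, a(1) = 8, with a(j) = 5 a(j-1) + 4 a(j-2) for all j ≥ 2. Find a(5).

12808

a(2) = 5*8 + 4*8 = 72
a(3) = 5*72 + 4*8 = 392
a(4) = 5*392 + 4*72 = 2248
a(5) = 5*2248 + 4*392 = 12808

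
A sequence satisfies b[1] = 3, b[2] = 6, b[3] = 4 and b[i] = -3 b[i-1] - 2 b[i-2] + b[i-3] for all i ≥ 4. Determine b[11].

1051

b[4] = -3·4 - 2·6 + 3 = -21
b[5] = -3·(-21) - 2·4 + 6 = 61
b[6] = -3·61 - 2·(-21) + 4 = -137
b[7] = -3·(-137) - 2·61 + (-21) = 268
b[8] = -3·268 - 2·(-137) + 61 = -469
b[9] = -3·(-469) - 2·268 + (-137) = 734
b[10] = -3·734 - 2·(-469) + 268 = -996
b[11] = -3·(-996) - 2·734 + (-469) = 1051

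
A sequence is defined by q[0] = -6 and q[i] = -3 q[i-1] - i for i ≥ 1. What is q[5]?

q[1] = -3(-6) - 1 = 17
q[2] = -3(17) - 2 = -53
q[3] = -3(-53) - 3 = 156
q[4] = -3(156) - 4 = -472
q[5] = -3(-472) - 5 = 1411

1411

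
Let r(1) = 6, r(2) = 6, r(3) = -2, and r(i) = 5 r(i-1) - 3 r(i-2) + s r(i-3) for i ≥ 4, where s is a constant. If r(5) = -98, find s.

r(4) = -28 + 6s
r(5) = -134 + 36s
So -134 + 36s = -98, giving s = 1.

1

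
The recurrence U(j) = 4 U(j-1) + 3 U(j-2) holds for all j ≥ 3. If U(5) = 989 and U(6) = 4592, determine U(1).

5

Rearranging, U(j-2) = (U(j) - 4 U(j-1)) / 3.
U(4) = (4592 - 4·989) / 3 = 636/3 = 212
U(3) = (989 - 4·212) / 3 = 141/3 = 47
U(2) = (212 - 4·47) / 3 = 24/3 = 8
U(1) = (47 - 4·8) / 3 = 15/3 = 5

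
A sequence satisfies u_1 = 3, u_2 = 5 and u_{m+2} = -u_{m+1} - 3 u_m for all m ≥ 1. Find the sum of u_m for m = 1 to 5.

36

u_3 = -5 - 3(3) = -14
u_4 = -(-14) - 3(5) = -1
u_5 = -(-1) - 3(-14) = 43
Sum = 3 + 5 + (-14) + (-1) + 43 = 36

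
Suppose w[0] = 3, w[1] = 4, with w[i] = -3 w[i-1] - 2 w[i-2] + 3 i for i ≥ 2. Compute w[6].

w[2] = -3*4 - 2*3 + 6 = -12
w[3] = -3*(-12) - 2*4 + 9 = 37
w[4] = -3*37 - 2*(-12) + 12 = -75
w[5] = -3*(-75) - 2*37 + 15 = 166
w[6] = -3*166 - 2*(-75) + 18 = -330

-330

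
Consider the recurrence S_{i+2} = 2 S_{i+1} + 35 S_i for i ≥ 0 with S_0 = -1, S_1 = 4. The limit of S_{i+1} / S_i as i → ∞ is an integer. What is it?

7

The characteristic equation is r^2 - 2r - 35 = 0, which factors as (r - 7)(r + 5) = 0.
So the roots are 7 and -5. Since |7| > |-5| and the coefficient of 7^i is non-zero, the ratio tends to 7.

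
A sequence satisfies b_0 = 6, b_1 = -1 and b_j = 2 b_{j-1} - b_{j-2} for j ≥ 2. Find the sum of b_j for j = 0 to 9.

-255

b_2 = 2(-1) - 6 = -8
b_3 = 2(-8) - (-1) = -15
b_4 = 2(-15) - (-8) = -22
b_5 = 2(-22) - (-15) = -29
b_6 = 2(-29) - (-22) = -36
b_7 = 2(-36) - (-29) = -43
b_8 = 2(-43) - (-36) = -50
b_9 = 2(-50) - (-43) = -57
Sum = 6 + (-1) + (-8) + (-15) + (-22) + (-29) + (-36) + (-43) + (-50) + (-57) = -255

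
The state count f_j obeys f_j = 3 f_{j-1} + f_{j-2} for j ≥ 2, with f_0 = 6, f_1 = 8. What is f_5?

f_2 = 3(8) + 6 = 30
f_3 = 3(30) + 8 = 98
f_4 = 3(98) + 30 = 324
f_5 = 3(324) + 98 = 1070

1070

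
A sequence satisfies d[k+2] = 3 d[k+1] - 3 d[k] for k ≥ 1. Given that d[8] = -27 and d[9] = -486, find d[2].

1

Rearranging, d[k-2] = (d[k] - 3 d[k-1]) / -3.
d[7] = (-486 - 3*(-27)) / -3 = -405/-3 = 135
d[6] = (-27 - 3*135) / -3 = -432/-3 = 144
d[5] = (135 - 3*144) / -3 = -297/-3 = 99
d[4] = (144 - 3*99) / -3 = -153/-3 = 51
d[3] = (99 - 3*51) / -3 = -54/-3 = 18
d[2] = (51 - 3*18) / -3 = -3/-3 = 1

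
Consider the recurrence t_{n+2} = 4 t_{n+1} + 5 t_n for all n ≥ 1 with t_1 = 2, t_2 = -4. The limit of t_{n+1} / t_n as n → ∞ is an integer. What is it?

5

The characteristic equation is r^2 - 4r - 5 = 0, which factors as (r - 5)(r + 1) = 0.
So the roots are 5 and -1. Since |5| > |-1| and the coefficient of 5^n is non-zero, the ratio tends to 5.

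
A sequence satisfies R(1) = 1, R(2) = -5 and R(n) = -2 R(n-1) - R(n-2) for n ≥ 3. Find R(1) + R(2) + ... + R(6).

R(3) = -2(-5) - 1 = 9
R(4) = -2(9) - (-5) = -13
R(5) = -2(-13) - 9 = 17
R(6) = -2(17) - (-13) = -21
Sum = 1 + (-5) + 9 + (-13) + 17 + (-21) = -12

-12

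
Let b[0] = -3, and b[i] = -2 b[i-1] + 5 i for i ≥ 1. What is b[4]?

b[1] = -2·(-3) + 5 = 11
b[2] = -2·11 + 10 = -12
b[3] = -2·(-12) + 15 = 39
b[4] = -2·39 + 20 = -58

-58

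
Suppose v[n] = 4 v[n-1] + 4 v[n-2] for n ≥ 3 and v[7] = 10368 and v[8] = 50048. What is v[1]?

8

Rearranging, v[n-2] = (v[n] - 4 v[n-1]) / 4.
v[6] = (50048 - 4(10368)) / 4 = 8576/4 = 2144
v[5] = (10368 - 4(2144)) / 4 = 1792/4 = 448
v[4] = (2144 - 4(448)) / 4 = 352/4 = 88
v[3] = (448 - 4(88)) / 4 = 96/4 = 24
v[2] = (88 - 4(24)) / 4 = -8/4 = -2
v[1] = (24 - 4(-2)) / 4 = 32/4 = 8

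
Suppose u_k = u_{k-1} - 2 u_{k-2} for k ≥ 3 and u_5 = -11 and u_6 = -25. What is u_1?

Rearranging, u_{k-2} = (u_k - u_{k-1}) / -2.
u_4 = (-25 - (-11)) / -2 = -14/-2 = 7
u_3 = (-11 - 7) / -2 = -18/-2 = 9
u_2 = (7 - 9) / -2 = -2/-2 = 1
u_1 = (9 - 1) / -2 = 8/-2 = -4

-4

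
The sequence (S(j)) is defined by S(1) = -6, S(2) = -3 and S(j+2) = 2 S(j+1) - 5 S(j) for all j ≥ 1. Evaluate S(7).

-636

S(3) = 2*(-3) - 5*(-6) = 24
S(4) = 2*24 - 5*(-3) = 63
S(5) = 2*63 - 5*24 = 6
S(6) = 2*6 - 5*63 = -303
S(7) = 2*(-303) - 5*6 = -636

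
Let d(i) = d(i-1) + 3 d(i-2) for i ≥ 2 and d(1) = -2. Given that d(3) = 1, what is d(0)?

3

Let d(0) = y.
d(2) = -2 + 3y
d(3) = -8 + 3y
So -8 + 3y = 1, giving y = 3.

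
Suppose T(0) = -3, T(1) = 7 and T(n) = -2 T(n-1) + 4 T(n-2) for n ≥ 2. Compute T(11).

975872

T(2) = -2(7) + 4(-3) = -26
T(3) = -2(-26) + 4(7) = 80
T(4) = -2(80) + 4(-26) = -264
T(5) = -2(-264) + 4(80) = 848
T(6) = -2(848) + 4(-264) = -2752
T(7) = -2(-2752) + 4(848) = 8896
T(8) = -2(8896) + 4(-2752) = -28800
T(9) = -2(-28800) + 4(8896) = 93184
T(10) = -2(93184) + 4(-28800) = -301568
T(11) = -2(-301568) + 4(93184) = 975872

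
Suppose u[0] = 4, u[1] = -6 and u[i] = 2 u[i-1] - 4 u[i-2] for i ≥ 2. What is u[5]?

224

u[2] = 2(-6) - 4(4) = -28
u[3] = 2(-28) - 4(-6) = -32
u[4] = 2(-32) - 4(-28) = 48
u[5] = 2(48) - 4(-32) = 224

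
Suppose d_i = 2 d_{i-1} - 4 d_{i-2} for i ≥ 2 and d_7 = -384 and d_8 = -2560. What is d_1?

-6

Rearranging, d_{i-2} = (d_i - 2 d_{i-1}) / -4.
d_6 = (-2560 - 2·(-384)) / -4 = -1792/-4 = 448
d_5 = (-384 - 2·448) / -4 = -1280/-4 = 320
d_4 = (448 - 2·320) / -4 = -192/-4 = 48
d_3 = (320 - 2·48) / -4 = 224/-4 = -56
d_2 = (48 - 2·(-56)) / -4 = 160/-4 = -40
d_1 = (-56 - 2·(-40)) / -4 = 24/-4 = -6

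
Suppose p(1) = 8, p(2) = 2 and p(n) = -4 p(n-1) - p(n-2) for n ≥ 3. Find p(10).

168002

p(3) = -4*2 - 8 = -16
p(4) = -4*(-16) - 2 = 62
p(5) = -4*62 - (-16) = -232
p(6) = -4*(-232) - 62 = 866
p(7) = -4*866 - (-232) = -3232
p(8) = -4*(-3232) - 866 = 12062
p(9) = -4*12062 - (-3232) = -45016
p(10) = -4*(-45016) - 12062 = 168002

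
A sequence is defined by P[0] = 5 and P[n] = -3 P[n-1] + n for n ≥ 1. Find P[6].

P[1] = -3*5 + 1 = -14
P[2] = -3*(-14) + 2 = 44
P[3] = -3*44 + 3 = -129
P[4] = -3*(-129) + 4 = 391
P[5] = -3*391 + 5 = -1168
P[6] = -3*(-1168) + 6 = 3510

3510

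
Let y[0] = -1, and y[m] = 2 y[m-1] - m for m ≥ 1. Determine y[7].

-375

y[1] = 2*(-1) - 1 = -3
y[2] = 2*(-3) - 2 = -8
y[3] = 2*(-8) - 3 = -19
y[4] = 2*(-19) - 4 = -42
y[5] = 2*(-42) - 5 = -89
y[6] = 2*(-89) - 6 = -184
y[7] = 2*(-184) - 7 = -375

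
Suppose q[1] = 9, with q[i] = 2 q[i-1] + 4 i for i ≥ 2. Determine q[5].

q[2] = 2·9 + 8 = 26
q[3] = 2·26 + 12 = 64
q[4] = 2·64 + 16 = 144
q[5] = 2·144 + 20 = 308

308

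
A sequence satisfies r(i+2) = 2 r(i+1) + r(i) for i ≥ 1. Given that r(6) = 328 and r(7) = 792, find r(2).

Rearranging, r(i-2) = r(i) - 2 r(i-1).
r(5) = 792 - 2*328 = 136
r(4) = 328 - 2*136 = 56
r(3) = 136 - 2*56 = 24
r(2) = 56 - 2*24 = 8

8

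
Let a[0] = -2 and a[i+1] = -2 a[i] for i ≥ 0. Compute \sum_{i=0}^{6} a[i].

a[1] = -2*(-2) = 4
a[2] = -2*4 = -8
a[3] = -2*(-8) = 16
a[4] = -2*16 = -32
a[5] = -2*(-32) = 64
a[6] = -2*64 = -128
Sum = (-2) + 4 + (-8) + 16 + (-32) + 64 + (-128) = -86

-86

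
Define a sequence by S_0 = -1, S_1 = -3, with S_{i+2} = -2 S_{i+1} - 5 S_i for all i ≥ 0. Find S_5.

S_2 = -2(-3) - 5(-1) = 11
S_3 = -2(11) - 5(-3) = -7
S_4 = -2(-7) - 5(11) = -41
S_5 = -2(-41) - 5(-7) = 117

117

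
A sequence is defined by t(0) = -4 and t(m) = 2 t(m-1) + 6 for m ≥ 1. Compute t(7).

t(1) = 2*(-4) + 6 = -2
t(2) = 2*(-2) + 6 = 2
t(3) = 2*2 + 6 = 10
t(4) = 2*10 + 6 = 26
t(5) = 2*26 + 6 = 58
t(6) = 2*58 + 6 = 122
t(7) = 2*122 + 6 = 250

250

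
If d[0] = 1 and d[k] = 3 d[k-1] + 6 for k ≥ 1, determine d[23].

The fixed point is 6/(1 - 3) = -3, so d[k] + 3 = 3(d[k-1] + 3).
Hence d[k] = 4·3^k - 3.
d[23] = 4·3^{23} - 3 = 4·94143178827 - 3 = 376572715305.

376572715305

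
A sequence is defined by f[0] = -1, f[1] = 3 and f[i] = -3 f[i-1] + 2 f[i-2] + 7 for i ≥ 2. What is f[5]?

285

f[2] = -3*3 + 2*(-1) + 7 = -4
f[3] = -3*(-4) + 2*3 + 7 = 25
f[4] = -3*25 + 2*(-4) + 7 = -76
f[5] = -3*(-76) + 2*25 + 7 = 285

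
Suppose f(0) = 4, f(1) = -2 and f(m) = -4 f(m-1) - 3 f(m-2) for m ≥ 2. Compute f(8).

-6556

f(2) = -4(-2) - 3(4) = -4
f(3) = -4(-4) - 3(-2) = 22
f(4) = -4(22) - 3(-4) = -76
f(5) = -4(-76) - 3(22) = 238
f(6) = -4(238) - 3(-76) = -724
f(7) = -4(-724) - 3(238) = 2182
f(8) = -4(2182) - 3(-724) = -6556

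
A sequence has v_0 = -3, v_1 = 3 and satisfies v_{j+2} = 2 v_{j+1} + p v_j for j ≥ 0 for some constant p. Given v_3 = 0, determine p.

4

v_2 = 6 - 3p
v_3 = 12 - 3p
So 12 - 3p = 0, giving p = 4.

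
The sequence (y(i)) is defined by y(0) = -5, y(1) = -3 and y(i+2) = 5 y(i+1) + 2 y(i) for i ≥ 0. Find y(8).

y(2) = 5*(-3) + 2*(-5) = -25
y(3) = 5*(-25) + 2*(-3) = -131
y(4) = 5*(-131) + 2*(-25) = -705
y(5) = 5*(-705) + 2*(-131) = -3787
y(6) = 5*(-3787) + 2*(-705) = -20345
y(7) = 5*(-20345) + 2*(-3787) = -109299
y(8) = 5*(-109299) + 2*(-20345) = -587185

-587185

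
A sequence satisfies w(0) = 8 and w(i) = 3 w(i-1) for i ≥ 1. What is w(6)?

w(1) = 3(8) = 24
w(2) = 3(24) = 72
w(3) = 3(72) = 216
w(4) = 3(216) = 648
w(5) = 3(648) = 1944
w(6) = 3(1944) = 5832

5832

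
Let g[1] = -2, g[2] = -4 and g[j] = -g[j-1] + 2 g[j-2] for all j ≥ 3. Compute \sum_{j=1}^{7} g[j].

g[3] = -(-4) + 2(-2) = 0
g[4] = -0 + 2(-4) = -8
g[5] = -(-8) + 2(0) = 8
g[6] = -8 + 2(-8) = -24
g[7] = -(-24) + 2(8) = 40
Sum = (-2) + (-4) + 0 + (-8) + 8 + (-24) + 40 = 10

10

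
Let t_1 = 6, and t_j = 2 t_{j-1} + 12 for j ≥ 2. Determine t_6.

t_2 = 2·6 + 12 = 24
t_3 = 2·24 + 12 = 60
t_4 = 2·60 + 12 = 132
t_5 = 2·132 + 12 = 276
t_6 = 2·276 + 12 = 564

564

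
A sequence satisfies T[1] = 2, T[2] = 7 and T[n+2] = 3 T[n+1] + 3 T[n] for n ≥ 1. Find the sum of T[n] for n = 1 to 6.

T[3] = 3*7 + 3*2 = 27
T[4] = 3*27 + 3*7 = 102
T[5] = 3*102 + 3*27 = 387
T[6] = 3*387 + 3*102 = 1467
Sum = 2 + 7 + 27 + 102 + 387 + 1467 = 1992

1992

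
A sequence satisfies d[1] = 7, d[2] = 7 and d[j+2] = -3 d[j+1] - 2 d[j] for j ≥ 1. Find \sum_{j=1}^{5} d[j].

d[3] = -3*7 - 2*7 = -35
d[4] = -3*(-35) - 2*7 = 91
d[5] = -3*91 - 2*(-35) = -203
Sum = 7 + 7 + (-35) + 91 + (-203) = -133

-133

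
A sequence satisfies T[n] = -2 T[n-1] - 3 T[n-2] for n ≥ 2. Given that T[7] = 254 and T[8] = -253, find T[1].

Rearranging, T[n-2] = (T[n] + 2 T[n-1]) / -3.
T[6] = (-253 + 2(254)) / -3 = 255/-3 = -85
T[5] = (254 + 2(-85)) / -3 = 84/-3 = -28
T[4] = (-85 + 2(-28)) / -3 = -141/-3 = 47
T[3] = (-28 + 2(47)) / -3 = 66/-3 = -22
T[2] = (47 + 2(-22)) / -3 = 3/-3 = -1
T[1] = (-22 + 2(-1)) / -3 = -24/-3 = 8

8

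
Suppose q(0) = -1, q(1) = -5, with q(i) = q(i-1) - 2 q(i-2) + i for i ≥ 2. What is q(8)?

q(2) = (-5) - 2(-1) + 2 = -1
q(3) = (-1) - 2(-5) + 3 = 12
q(4) = 12 - 2(-1) + 4 = 18
q(5) = 18 - 2(12) + 5 = -1
q(6) = (-1) - 2(18) + 6 = -31
q(7) = (-31) - 2(-1) + 7 = -22
q(8) = (-22) - 2(-31) + 8 = 48

48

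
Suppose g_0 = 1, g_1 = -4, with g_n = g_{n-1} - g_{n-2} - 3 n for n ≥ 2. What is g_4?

g_2 = (-4) - 1 - 6 = -11
g_3 = (-11) - (-4) - 9 = -16
g_4 = (-16) - (-11) - 12 = -17

-17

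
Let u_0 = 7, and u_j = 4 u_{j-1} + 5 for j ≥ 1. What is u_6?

35497

u_1 = 4*7 + 5 = 33
u_2 = 4*33 + 5 = 137
u_3 = 4*137 + 5 = 553
u_4 = 4*553 + 5 = 2217
u_5 = 4*2217 + 5 = 8873
u_6 = 4*8873 + 5 = 35497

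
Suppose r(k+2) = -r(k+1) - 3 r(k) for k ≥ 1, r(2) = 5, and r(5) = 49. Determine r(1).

Let r(1) = x.
r(3) = -5 - 3x
r(4) = -10 + 3x
r(5) = 25 + 6x
So 25 + 6x = 49, giving x = 4.

4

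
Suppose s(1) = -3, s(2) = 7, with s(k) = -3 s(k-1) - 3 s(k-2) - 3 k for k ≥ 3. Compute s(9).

513

s(3) = -3·7 - 3·(-3) - 9 = -21
s(4) = -3·(-21) - 3·7 - 12 = 30
s(5) = -3·30 - 3·(-21) - 15 = -42
s(6) = -3·(-42) - 3·30 - 18 = 18
s(7) = -3·18 - 3·(-42) - 21 = 51
s(8) = -3·51 - 3·18 - 24 = -231
s(9) = -3·(-231) - 3·51 - 27 = 513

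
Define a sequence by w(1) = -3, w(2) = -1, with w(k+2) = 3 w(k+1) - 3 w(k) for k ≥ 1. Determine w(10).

-567

w(3) = 3·(-1) - 3·(-3) = 6
w(4) = 3·6 - 3·(-1) = 21
w(5) = 3·21 - 3·6 = 45
w(6) = 3·45 - 3·21 = 72
w(7) = 3·72 - 3·45 = 81
w(8) = 3·81 - 3·72 = 27
w(9) = 3·27 - 3·81 = -162
w(10) = 3·(-162) - 3·27 = -567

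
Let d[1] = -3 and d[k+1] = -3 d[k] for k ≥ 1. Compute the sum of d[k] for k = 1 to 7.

-1641

d[2] = -3*(-3) = 9
d[3] = -3*9 = -27
d[4] = -3*(-27) = 81
d[5] = -3*81 = -243
d[6] = -3*(-243) = 729
d[7] = -3*729 = -2187
Sum = (-3) + 9 + (-27) + 81 + (-243) + 729 + (-2187) = -1641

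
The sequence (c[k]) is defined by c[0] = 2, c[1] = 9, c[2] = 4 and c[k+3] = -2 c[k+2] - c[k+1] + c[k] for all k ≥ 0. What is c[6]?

52

c[3] = -2*4 - 9 + 2 = -15
c[4] = -2*(-15) - 4 + 9 = 35
c[5] = -2*35 - (-15) + 4 = -51
c[6] = -2*(-51) - 35 + (-15) = 52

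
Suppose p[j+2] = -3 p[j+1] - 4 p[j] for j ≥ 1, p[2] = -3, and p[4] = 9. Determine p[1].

2

Let p[1] = v.
p[3] = 9 - 4v
p[4] = -15 + 12v
So -15 + 12v = 9, giving v = 2.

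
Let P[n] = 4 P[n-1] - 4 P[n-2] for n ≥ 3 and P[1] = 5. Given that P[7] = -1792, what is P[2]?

Let P[2] = x.
P[3] = -20 + 4x
P[4] = -80 + 12x
P[5] = -240 + 32x
P[6] = -640 + 80x
P[7] = -1600 + 192x
So -1600 + 192x = -1792, giving x = -1.

-1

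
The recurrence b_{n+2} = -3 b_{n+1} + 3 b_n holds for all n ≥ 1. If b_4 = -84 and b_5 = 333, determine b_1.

8

Rearranging, b_{n-2} = (b_n + 3 b_{n-1}) / 3.
b_3 = (333 + 3·(-84)) / 3 = 81/3 = 27
b_2 = (-84 + 3·27) / 3 = -3/3 = -1
b_1 = (27 + 3·(-1)) / 3 = 24/3 = 8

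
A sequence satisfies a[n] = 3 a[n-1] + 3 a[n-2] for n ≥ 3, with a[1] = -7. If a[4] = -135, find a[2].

-6

Let a[2] = x.
a[3] = -21 + 3x
a[4] = -63 + 12x
So -63 + 12x = -135, giving x = -6.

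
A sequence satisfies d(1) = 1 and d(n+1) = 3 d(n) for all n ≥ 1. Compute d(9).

6561

d(2) = 3*1 = 3
d(3) = 3*3 = 9
d(4) = 3*9 = 27
d(5) = 3*27 = 81
d(6) = 3*81 = 243
d(7) = 3*243 = 729
d(8) = 3*729 = 2187
d(9) = 3*2187 = 6561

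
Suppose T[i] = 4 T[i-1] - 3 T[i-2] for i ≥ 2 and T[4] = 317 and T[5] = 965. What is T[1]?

5

Rearranging, T[i-2] = (T[i] - 4 T[i-1]) / -3.
T[3] = (965 - 4*317) / -3 = -303/-3 = 101
T[2] = (317 - 4*101) / -3 = -87/-3 = 29
T[1] = (101 - 4*29) / -3 = -15/-3 = 5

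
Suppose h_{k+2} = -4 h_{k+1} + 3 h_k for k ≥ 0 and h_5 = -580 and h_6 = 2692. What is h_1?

-4

Rearranging, h_{k-2} = (h_k + 4 h_{k-1}) / 3.
h_4 = (2692 + 4(-580)) / 3 = 372/3 = 124
h_3 = (-580 + 4(124)) / 3 = -84/3 = -28
h_2 = (124 + 4(-28)) / 3 = 12/3 = 4
h_1 = (-28 + 4(4)) / 3 = -12/3 = -4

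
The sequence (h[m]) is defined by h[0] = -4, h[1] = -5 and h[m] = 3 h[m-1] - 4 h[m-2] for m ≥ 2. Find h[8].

h[2] = 3·(-5) - 4·(-4) = 1
h[3] = 3·1 - 4·(-5) = 23
h[4] = 3·23 - 4·1 = 65
h[5] = 3·65 - 4·23 = 103
h[6] = 3·103 - 4·65 = 49
h[7] = 3·49 - 4·103 = -265
h[8] = 3·(-265) - 4·49 = -991

-991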